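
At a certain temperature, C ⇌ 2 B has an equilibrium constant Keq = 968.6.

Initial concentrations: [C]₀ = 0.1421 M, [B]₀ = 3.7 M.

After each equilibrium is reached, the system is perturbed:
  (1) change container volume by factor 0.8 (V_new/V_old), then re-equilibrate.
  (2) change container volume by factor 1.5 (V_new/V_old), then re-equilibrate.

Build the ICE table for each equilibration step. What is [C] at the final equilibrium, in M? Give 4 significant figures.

Q₀ = 96.34 vs Keq = 968.6 ⇒ Q<K, forward
Step 1:
                    C           B
  init         0.1421         3.7
  Δ            -0.126       0.252
  eq          0.01612       3.952
  solve Keq expr → x = 0.126; check Q = 968.6
Then change container volume by factor 0.8 (V_new/V_old).
Step 2:
                    C           B
  init        0.02016        4.94
  Δ          0.004938   -0.009876
  eq          0.02509        4.93
  solve Keq expr → x = -0.004938; check Q = 968.6
Then change container volume by factor 1.5 (V_new/V_old).
Step 3:
                    C           B
  init        0.01673       3.287
  Δ         -0.005502       0.011
  eq          0.01123       3.298
  solve Keq expr → x = 0.005502; check Q = 968.6

[C]_eq = 0.01123 M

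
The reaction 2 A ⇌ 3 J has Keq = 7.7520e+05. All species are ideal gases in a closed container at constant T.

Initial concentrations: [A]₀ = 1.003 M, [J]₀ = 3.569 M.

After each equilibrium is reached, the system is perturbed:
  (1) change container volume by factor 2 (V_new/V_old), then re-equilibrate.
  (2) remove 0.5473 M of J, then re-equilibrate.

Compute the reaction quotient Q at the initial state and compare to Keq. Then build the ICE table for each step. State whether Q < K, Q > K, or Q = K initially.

Q₀ = 45.19; Q < K (proceeds forward)

Q₀ = 45.19 vs Keq = 7.7520e+05 ⇒ Q<K, forward
Step 1:
                  A         J
  I           1.003     3.569
  C         -0.9901     1.485
  E         0.01291     5.054
  solve Keq expr → x = 0.495; check Q = 7.7520e+05
Then change container volume by factor 2 (V_new/V_old).
Step 2:
                  A         J
  I        0.006453     2.527
  C       -0.001882  0.002823
  E         0.00457      2.53
  solve Keq expr → x = 9.4114e-04; check Q = 7.7520e+05
Then remove 0.5473 M of J.
Step 3:
                  A         J
  I         0.00457     1.983
  C       -0.001395  0.002092
  E        0.003176     1.985
  solve Keq expr → x = 6.9734e-04; check Q = 7.7520e+05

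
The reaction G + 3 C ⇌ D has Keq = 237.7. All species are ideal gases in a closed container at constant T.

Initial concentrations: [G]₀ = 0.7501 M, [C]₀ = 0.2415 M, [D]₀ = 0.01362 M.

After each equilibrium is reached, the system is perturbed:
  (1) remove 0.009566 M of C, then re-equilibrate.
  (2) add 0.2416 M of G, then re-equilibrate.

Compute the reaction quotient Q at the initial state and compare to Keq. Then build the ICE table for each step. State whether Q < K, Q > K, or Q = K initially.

Q₀ = 1.289 vs Keq = 237.7 ⇒ Q<K, forward
Step 1:
                   G          C          D
  I           0.7501     0.2415    0.01362
  C         -0.05556    -0.1667    0.05556
  E           0.6945    0.07483    0.06918
  solve Keq expr → x = 0.05556; check Q = 237.7
Then remove 0.009566 M of C.
Step 2:
                   G          C          D
  I           0.6945    0.06526    0.06918
  C         0.002813   0.008438  -0.002813
  E           0.6974     0.0737    0.06636
  solve Keq expr → x = -0.002813; check Q = 237.7
Then add 0.2416 M of G.
Step 3:
                   G          C          D
  I            0.939     0.0737    0.06636
  C        -0.002073   -0.00622   0.002073
  E           0.9369    0.06748    0.06844
  solve Keq expr → x = 0.002073; check Q = 237.7

Q₀ = 1.289; Q < K (proceeds forward)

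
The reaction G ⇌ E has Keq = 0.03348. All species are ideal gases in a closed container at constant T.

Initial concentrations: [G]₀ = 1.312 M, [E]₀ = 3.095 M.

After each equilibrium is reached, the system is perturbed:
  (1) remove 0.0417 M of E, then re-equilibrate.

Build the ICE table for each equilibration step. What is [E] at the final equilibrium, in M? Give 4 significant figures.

[E]_eq = 0.1414 M

Q₀ = 2.359 vs Keq = 0.03348 ⇒ Q>K, reverse
Step 1:
                   G          E
  Initial      1.312      3.095
  Change       2.952     -2.952
  Equil        4.264     0.1428
  solve Keq expr → x = -2.952; check Q = 0.03348
Then remove 0.0417 M of E.
Step 2:
                   G          E
  Initial      4.264     0.1011
  Change    -0.04035    0.04035
  Equil        4.224     0.1414
  solve Keq expr → x = 0.04035; check Q = 0.03348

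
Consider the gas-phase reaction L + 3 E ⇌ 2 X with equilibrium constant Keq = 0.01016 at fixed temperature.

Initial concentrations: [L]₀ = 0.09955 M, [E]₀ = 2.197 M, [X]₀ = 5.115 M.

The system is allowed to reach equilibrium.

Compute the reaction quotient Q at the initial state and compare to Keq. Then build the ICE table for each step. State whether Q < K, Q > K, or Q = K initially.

Q₀ = 24.78; Q > K (proceeds reverse)

Q₀ = 24.78 vs Keq = 0.01016 ⇒ Q>K, reverse
Step 1:
                  L         E         X
  Initial   0.09955     2.197     5.115
  Change      1.477     4.432    -2.955
  Equil       1.577     6.629      2.16
  solve Keq expr → x = -1.477; check Q = 0.01016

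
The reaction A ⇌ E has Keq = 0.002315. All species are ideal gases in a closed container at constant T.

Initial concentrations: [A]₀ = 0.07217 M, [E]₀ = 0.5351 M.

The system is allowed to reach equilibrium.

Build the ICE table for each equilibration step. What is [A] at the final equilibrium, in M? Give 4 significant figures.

[A]_eq = 0.6059 M

Q₀ = 7.414 vs Keq = 0.002315 ⇒ Q>K, reverse
Step 1:
                   A          E
  init       0.07217     0.5351
  Δ           0.5337    -0.5337
  eq          0.6059   0.001403
  solve Keq expr → x = -0.5337; check Q = 0.002315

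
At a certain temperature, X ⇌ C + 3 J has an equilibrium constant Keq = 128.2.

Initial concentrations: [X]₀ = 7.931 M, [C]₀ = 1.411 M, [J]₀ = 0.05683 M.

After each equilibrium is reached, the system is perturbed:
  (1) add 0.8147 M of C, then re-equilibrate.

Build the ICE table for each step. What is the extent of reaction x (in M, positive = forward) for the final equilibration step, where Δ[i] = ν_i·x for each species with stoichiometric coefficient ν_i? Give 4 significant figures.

Q₀ = 3.2654e-05 vs Keq = 128.2 ⇒ Q<K, forward
Step 1:
                    X           C           J
  I             7.931       1.411     0.05683
  C            -2.002       2.002       6.005
  E             5.929       3.413       6.062
  solve Keq expr → x = 2.002; check Q = 128.2
Then add 0.8147 M of C.
Step 2:
                    X           C           J
  I             5.929       4.227       6.062
  C            0.1107     -0.1107     -0.3321
  E              6.04       4.117        5.73
  solve Keq expr → x = -0.1107; check Q = 128.2

x = -0.1107 M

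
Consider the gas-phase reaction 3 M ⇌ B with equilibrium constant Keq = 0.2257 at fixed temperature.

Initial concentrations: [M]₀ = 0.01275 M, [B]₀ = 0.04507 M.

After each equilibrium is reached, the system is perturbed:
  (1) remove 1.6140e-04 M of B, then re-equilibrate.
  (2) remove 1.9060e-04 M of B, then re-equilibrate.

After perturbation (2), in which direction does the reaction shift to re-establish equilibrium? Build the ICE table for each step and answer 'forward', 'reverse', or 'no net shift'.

Q₀ = 2.1745e+04 vs Keq = 0.2257 ⇒ Q>K, reverse
Step 1:
                    M           B
  init        0.01275     0.04507
  Δ            0.1331    -0.04437
  eq           0.1459  7.0037e-04
  solve Keq expr → x = -0.04437; check Q = 0.2257
Then remove 1.6140e-04 M of B.
Step 2:
                    M           B
  init         0.1459  5.3897e-04
  Δ       -4.6420e-04  1.5473e-04
  eq           0.1454  6.9371e-04
  solve Keq expr → x = 1.5473e-04; check Q = 0.2257
Then remove 1.9060e-04 M of B.
Step 3:
                    M           B
  init         0.1454  5.0311e-04
  Δ       -5.4834e-04  1.8278e-04
  eq           0.1448  6.8589e-04
  solve Keq expr → x = 1.8278e-04; check Q = 0.2257

Direction: forward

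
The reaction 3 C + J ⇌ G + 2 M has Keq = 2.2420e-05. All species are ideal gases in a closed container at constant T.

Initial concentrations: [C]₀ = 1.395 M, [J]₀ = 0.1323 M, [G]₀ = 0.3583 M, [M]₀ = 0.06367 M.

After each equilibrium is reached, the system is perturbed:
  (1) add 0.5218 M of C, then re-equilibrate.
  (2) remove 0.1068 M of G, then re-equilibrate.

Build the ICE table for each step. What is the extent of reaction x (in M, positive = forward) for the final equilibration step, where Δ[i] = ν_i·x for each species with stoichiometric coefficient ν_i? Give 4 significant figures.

Q₀ = 0.004044 vs Keq = 2.2420e-05 ⇒ Q>K, reverse
Step 1:
                    C           J           G           M
  Initial       1.395      0.1323      0.3583     0.06367
  Change      0.08655     0.02885    -0.02885     -0.0577
  Equil         1.482      0.1611      0.3295    0.005972
  solve Keq expr → x = -0.02885; check Q = 2.2420e-05
Then add 0.5218 M of C.
Step 2:
                    C           J           G           M
  Initial       2.003      0.1611      0.3295    0.005972
  Change    -0.004968   -0.001656    0.001656    0.003312
  Equil         1.998      0.1595      0.3311    0.009284
  solve Keq expr → x = 0.001656; check Q = 2.2420e-05
Then remove 0.1068 M of G.
Step 3:
                    C           J           G           M
  Initial       1.998      0.1595      0.2243    0.009284
  Change    -0.002871 -9.5684e-04  9.5684e-04    0.001914
  Equil         1.996      0.1585      0.2253      0.0112
  solve Keq expr → x = 9.5684e-04; check Q = 2.2420e-05

x = 9.5684e-04 M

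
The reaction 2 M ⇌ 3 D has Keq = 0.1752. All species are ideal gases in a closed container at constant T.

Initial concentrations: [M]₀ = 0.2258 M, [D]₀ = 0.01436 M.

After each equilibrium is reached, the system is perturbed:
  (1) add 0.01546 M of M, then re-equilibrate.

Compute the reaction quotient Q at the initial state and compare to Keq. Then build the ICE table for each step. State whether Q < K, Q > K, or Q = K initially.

Q₀ = 5.8079e-05; Q < K (proceeds forward)

Q₀ = 5.8079e-05 vs Keq = 0.1752 ⇒ Q<K, forward
Step 1:
                    M           D
  Initial      0.2258     0.01436
  Change     -0.08931       0.134
  Equil        0.1365      0.1483
  solve Keq expr → x = 0.04466; check Q = 0.1752
Then add 0.01546 M of M.
Step 2:
                    M           D
  Initial      0.1519      0.1483
  Change    -0.004993     0.00749
  Equil         0.147      0.1558
  solve Keq expr → x = 0.002497; check Q = 0.1752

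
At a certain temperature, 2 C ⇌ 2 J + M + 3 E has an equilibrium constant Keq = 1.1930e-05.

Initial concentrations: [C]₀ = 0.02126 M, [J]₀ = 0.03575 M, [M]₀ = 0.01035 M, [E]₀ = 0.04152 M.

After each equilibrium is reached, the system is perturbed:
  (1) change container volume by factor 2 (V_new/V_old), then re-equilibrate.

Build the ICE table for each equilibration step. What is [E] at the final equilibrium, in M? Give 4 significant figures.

Q₀ = 2.0948e-06 vs Keq = 1.1930e-05 ⇒ Q<K, forward
Step 1:
                  C         J         M         E
  init      0.02126   0.03575   0.01035   0.04152
  Δ       -0.005748  0.005748  0.002874  0.008621
  eq        0.01551    0.0415   0.01322   0.05014
  solve Keq expr → x = 0.002874; check Q = 1.1930e-05
Then change container volume by factor 2 (V_new/V_old).
Step 2:
                  C         J         M         E
  init     0.007756   0.02075  0.006612   0.02507
  Δ       -0.004075  0.004075  0.002038  0.006113
  eq       0.003681   0.02482   0.00865   0.03118
  solve Keq expr → x = 0.002038; check Q = 1.1930e-05

[E]_eq = 0.03118 M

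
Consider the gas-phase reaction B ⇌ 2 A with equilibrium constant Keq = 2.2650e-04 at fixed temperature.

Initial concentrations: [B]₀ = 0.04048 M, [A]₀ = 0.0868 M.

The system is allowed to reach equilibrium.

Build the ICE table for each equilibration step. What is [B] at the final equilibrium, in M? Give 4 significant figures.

Q₀ = 0.1861 vs Keq = 2.2650e-04 ⇒ Q>K, reverse
Step 1:
                  B         A
  I         0.04048    0.0868
  C         0.04125   -0.0825
  E         0.08173  0.004303
  solve Keq expr → x = -0.04125; check Q = 2.2650e-04

[B]_eq = 0.08173 M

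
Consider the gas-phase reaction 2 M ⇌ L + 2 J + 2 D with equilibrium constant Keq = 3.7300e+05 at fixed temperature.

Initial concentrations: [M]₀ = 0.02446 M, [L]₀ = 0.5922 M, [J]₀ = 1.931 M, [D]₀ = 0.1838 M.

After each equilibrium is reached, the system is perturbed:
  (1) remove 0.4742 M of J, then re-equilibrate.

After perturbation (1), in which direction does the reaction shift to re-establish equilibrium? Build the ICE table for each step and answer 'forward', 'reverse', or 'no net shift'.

Q₀ = 124.7 vs Keq = 3.7300e+05 ⇒ Q<K, forward
Step 1:
                   M          L          J          D
  init       0.02446     0.5922      1.931     0.1838
  Δ         -0.02394    0.01197    0.02394    0.02394
  eq      5.1688e-04     0.6042      1.955     0.2077
  solve Keq expr → x = 0.01197; check Q = 3.7300e+05
Then remove 0.4742 M of J.
Step 2:
                   M          L          J          D
  init    5.1688e-04     0.6042      1.481     0.2077
  Δ       -1.2509e-04 6.2543e-05 1.2509e-04 1.2509e-04
  eq      3.9179e-04     0.6042      1.481     0.2079
  solve Keq expr → x = 6.2543e-05; check Q = 3.7300e+05

Direction: forward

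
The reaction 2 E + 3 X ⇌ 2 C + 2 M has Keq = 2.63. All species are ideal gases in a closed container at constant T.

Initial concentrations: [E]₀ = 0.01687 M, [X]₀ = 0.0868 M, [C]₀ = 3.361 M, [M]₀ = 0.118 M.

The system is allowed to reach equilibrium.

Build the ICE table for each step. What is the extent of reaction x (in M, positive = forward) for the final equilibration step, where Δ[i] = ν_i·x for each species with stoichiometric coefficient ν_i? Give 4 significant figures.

Q₀ = 8.4511e+05 vs Keq = 2.63 ⇒ Q>K, reverse
Step 1:
                    E           X           C           M
  I           0.01687      0.0868       3.361       0.118
  C              0.11       0.165       -0.11       -0.11
  E            0.1269      0.2518       3.251    0.007997
  solve Keq expr → x = -0.055; check Q = 2.63

x = -0.055 M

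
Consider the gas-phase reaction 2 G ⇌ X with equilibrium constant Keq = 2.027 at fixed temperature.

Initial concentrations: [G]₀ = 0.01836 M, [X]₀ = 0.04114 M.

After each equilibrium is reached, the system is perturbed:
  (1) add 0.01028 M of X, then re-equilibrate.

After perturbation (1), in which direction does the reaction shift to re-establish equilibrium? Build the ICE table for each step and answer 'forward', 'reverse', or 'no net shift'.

Direction: reverse

Q₀ = 122 vs Keq = 2.027 ⇒ Q>K, reverse
Step 1:
                  G         X
  init      0.01836   0.04114
  Δ          0.0584   -0.0292
  eq        0.07676   0.01194
  solve Keq expr → x = -0.0292; check Q = 2.027
Then add 0.01028 M of X.
Step 2:
                  G         X
  init      0.07676   0.02222
  Δ          0.0123 -0.006148
  eq        0.08905   0.01607
  solve Keq expr → x = -0.006148; check Q = 2.027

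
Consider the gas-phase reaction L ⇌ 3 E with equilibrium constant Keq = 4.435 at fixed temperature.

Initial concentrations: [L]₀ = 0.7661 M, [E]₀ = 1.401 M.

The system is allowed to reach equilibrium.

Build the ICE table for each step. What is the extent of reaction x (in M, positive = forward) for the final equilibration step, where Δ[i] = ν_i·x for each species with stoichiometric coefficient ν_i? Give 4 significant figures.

x = 0.02795 M

Q₀ = 3.589 vs Keq = 4.435 ⇒ Q<K, forward
Step 1:
                   L          E
  I           0.7661      1.401
  C         -0.02795    0.08384
  E           0.7382      1.485
  solve Keq expr → x = 0.02795; check Q = 4.435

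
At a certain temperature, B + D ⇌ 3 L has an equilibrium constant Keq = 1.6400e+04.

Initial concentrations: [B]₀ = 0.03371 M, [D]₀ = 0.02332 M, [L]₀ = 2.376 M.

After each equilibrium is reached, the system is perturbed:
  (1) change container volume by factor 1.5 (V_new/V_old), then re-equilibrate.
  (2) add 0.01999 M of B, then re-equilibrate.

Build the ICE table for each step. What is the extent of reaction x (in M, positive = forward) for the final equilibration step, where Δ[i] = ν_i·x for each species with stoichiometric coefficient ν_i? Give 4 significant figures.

x = 0.005216 M

Q₀ = 1.7063e+04 vs Keq = 1.6400e+04 ⇒ Q>K, reverse
Step 1:
                  B         D         L
  init      0.03371   0.02332     2.376
  Δ       5.2389e-04 5.2389e-04 -0.001572
  eq        0.03423   0.02384     2.374
  solve Keq expr → x = -5.2389e-04; check Q = 1.6400e+04
Then change container volume by factor 1.5 (V_new/V_old).
Step 2:
                  B         D         L
  init      0.02282    0.0159     1.583
  Δ       -0.003285 -0.003285  0.009854
  eq        0.01954   0.01261     1.593
  solve Keq expr → x = 0.003285; check Q = 1.6400e+04
Then add 0.01999 M of B.
Step 3:
                  B         D         L
  init      0.03953   0.01261     1.593
  Δ       -0.005216 -0.005216   0.01565
  eq        0.03431  0.007395     1.608
  solve Keq expr → x = 0.005216; check Q = 1.6400e+04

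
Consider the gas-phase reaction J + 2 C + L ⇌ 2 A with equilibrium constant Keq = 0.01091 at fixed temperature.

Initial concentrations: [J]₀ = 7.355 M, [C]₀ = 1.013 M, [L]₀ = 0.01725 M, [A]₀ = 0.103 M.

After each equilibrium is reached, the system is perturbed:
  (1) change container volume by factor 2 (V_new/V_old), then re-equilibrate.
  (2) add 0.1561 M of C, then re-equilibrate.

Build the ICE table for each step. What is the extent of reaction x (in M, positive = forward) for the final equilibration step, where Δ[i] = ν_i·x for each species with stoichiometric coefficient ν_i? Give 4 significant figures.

Q₀ = 0.08149 vs Keq = 0.01091 ⇒ Q>K, reverse
Step 1:
                    J           C           L           A
  init          7.355       1.013     0.01725       0.103
  Δ           0.02186     0.04372     0.02186    -0.04372
  eq            7.377       1.057     0.03911     0.05928
  solve Keq expr → x = -0.02186; check Q = 0.01091
Then change container volume by factor 2 (V_new/V_old).
Step 2:
                    J           C           L           A
  init          3.688      0.5284     0.01955     0.02964
  Δ          0.006125     0.01225    0.006125    -0.01225
  eq            3.695      0.5406     0.02568     0.01739
  solve Keq expr → x = -0.006125; check Q = 0.01091
Then add 0.1561 M of C.
Step 3:
                    J           C           L           A
  init          3.695      0.6967     0.02568     0.01739
  Δ         -0.002001   -0.004002   -0.002001    0.004002
  eq            3.693      0.6927     0.02368     0.02139
  solve Keq expr → x = 0.002001; check Q = 0.01091

x = 0.002001 M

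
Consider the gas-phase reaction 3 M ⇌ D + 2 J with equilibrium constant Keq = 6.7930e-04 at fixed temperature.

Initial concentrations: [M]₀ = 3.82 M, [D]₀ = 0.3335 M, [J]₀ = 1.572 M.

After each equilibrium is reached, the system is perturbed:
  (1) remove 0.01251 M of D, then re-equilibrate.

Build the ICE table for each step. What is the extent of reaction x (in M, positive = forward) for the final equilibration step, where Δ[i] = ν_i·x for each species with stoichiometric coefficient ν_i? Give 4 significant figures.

x = 0.009216 M

Q₀ = 0.01478 vs Keq = 6.7930e-04 ⇒ Q>K, reverse
Step 1:
                  M         D         J
  init         3.82    0.3335     1.572
  Δ          0.8104   -0.2701   -0.5403
  eq           4.63   0.06336     1.032
  solve Keq expr → x = -0.2701; check Q = 6.7930e-04
Then remove 0.01251 M of D.
Step 2:
                  M         D         J
  init         4.63   0.05085     1.032
  Δ        -0.02765  0.009216   0.01843
  eq          4.603   0.06006      1.05
  solve Keq expr → x = 0.009216; check Q = 6.7930e-04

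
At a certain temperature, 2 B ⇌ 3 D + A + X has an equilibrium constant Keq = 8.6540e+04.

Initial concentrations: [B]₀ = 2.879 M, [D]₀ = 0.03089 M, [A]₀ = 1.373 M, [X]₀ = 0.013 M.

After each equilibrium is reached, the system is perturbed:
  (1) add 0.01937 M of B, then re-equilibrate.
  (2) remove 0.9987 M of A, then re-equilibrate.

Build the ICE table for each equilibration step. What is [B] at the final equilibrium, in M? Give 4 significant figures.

Q₀ = 6.3472e-08 vs Keq = 8.6540e+04 ⇒ Q<K, forward
Step 1:
                  B         D         A         X
  Initial     2.879   0.03089     1.373     0.013
  Change      -2.82     4.229      1.41      1.41
  Equil     0.05948      4.26     2.783     1.423
  solve Keq expr → x = 1.41; check Q = 8.6540e+04
Then add 0.01937 M of B.
Step 2:
                  B         D         A         X
  Initial   0.07885      4.26     2.783     1.423
  Change   -0.01849   0.02774  0.009247  0.009247
  Equil     0.06035     4.288     2.792     1.432
  solve Keq expr → x = 0.009247; check Q = 8.6540e+04
Then remove 0.9987 M of A.
Step 3:
                  B         D         A         X
  Initial   0.06035     4.288     1.793     1.432
  Change   -0.01152   0.01727  0.005758  0.005758
  Equil     0.04884     4.305     1.799     1.438
  solve Keq expr → x = 0.005758; check Q = 8.6540e+04

[B]_eq = 0.04884 M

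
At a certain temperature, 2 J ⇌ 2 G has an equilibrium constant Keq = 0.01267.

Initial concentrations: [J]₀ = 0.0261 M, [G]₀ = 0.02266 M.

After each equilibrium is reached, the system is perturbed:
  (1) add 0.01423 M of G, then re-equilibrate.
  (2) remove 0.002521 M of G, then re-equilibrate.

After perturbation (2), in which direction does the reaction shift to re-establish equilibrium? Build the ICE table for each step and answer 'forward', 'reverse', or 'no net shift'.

Direction: forward

Q₀ = 0.7538 vs Keq = 0.01267 ⇒ Q>K, reverse
Step 1:
                   J          G
  init        0.0261    0.02266
  Δ          0.01773   -0.01773
  eq         0.04383   0.004933
  solve Keq expr → x = -0.008863; check Q = 0.01267
Then add 0.01423 M of G.
Step 2:
                   J          G
  init       0.04383    0.01916
  Δ          0.01279   -0.01279
  eq         0.05662   0.006373
  solve Keq expr → x = -0.006395; check Q = 0.01267
Then remove 0.002521 M of G.
Step 3:
                   J          G
  init       0.05662   0.003852
  Δ        -0.002266   0.002266
  eq         0.05435   0.006118
  solve Keq expr → x = 0.001133; check Q = 0.01267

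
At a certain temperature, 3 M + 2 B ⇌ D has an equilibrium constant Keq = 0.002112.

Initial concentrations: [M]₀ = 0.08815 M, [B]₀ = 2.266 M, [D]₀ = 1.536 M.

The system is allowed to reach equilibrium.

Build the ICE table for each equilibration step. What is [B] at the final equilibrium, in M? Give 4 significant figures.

[B]_eq = 4.006 M

Q₀ = 436.7 vs Keq = 0.002112 ⇒ Q>K, reverse
Step 1:
                    M           B           D
  init        0.08815       2.266       1.536
  Δ              2.61        1.74     -0.8701
  eq            2.698       4.006      0.6659
  solve Keq expr → x = -0.8701; check Q = 0.002112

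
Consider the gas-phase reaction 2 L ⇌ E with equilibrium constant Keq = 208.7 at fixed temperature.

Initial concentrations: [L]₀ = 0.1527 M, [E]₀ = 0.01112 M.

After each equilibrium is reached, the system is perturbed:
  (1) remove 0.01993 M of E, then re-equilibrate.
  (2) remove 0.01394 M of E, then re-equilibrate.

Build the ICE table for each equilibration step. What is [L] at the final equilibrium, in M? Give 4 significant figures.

[L]_eq = 0.01487 M

Q₀ = 0.4769 vs Keq = 208.7 ⇒ Q<K, forward
Step 1:
                    L           E
  Initial      0.1527     0.01112
  Change      -0.1334      0.0667
  Equil       0.01931     0.07782
  solve Keq expr → x = 0.0667; check Q = 208.7
Then remove 0.01993 M of E.
Step 2:
                    L           E
  Initial     0.01931     0.05789
  Change    -0.002478    0.001239
  Equil       0.01683     0.05912
  solve Keq expr → x = 0.001239; check Q = 208.7
Then remove 0.01394 M of E.
Step 3:
                    L           E
  Initial     0.01683     0.04518
  Change    -0.001959  9.7939e-04
  Equil       0.01487     0.04616
  solve Keq expr → x = 9.7939e-04; check Q = 208.7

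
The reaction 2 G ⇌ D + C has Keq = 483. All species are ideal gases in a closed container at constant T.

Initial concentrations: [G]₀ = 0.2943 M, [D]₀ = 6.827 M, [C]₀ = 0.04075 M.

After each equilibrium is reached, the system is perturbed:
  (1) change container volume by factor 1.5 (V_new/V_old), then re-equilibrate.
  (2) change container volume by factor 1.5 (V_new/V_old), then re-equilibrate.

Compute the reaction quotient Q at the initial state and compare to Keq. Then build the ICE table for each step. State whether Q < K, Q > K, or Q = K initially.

Q₀ = 3.212; Q < K (proceeds forward)

Q₀ = 3.212 vs Keq = 483 ⇒ Q<K, forward
Step 1:
                    G           D           C
  I            0.2943       6.827     0.04075
  C           -0.2458      0.1229      0.1229
  E           0.04852        6.95      0.1636
  solve Keq expr → x = 0.1229; check Q = 483
Then change container volume by factor 1.5 (V_new/V_old).
Step 2:
                    G           D           C
  I           0.03235       4.633      0.1091
  C                 0           0           0
  E           0.03235       4.633      0.1091
  solve Keq expr → x = 0; check Q = 483
Then change container volume by factor 1.5 (V_new/V_old).
Step 3:
                    G           D           C
  I           0.02157       3.089     0.07273
  C                 0           0           0
  E           0.02157       3.089     0.07273
  solve Keq expr → x = 0; check Q = 483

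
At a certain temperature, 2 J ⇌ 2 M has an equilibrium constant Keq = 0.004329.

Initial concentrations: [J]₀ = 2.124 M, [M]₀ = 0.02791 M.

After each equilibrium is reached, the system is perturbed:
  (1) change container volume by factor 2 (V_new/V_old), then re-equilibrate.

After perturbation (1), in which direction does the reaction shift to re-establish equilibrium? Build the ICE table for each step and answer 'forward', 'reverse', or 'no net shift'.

Q₀ = 1.7267e-04 vs Keq = 0.004329 ⇒ Q<K, forward
Step 1:
                    J           M
  Initial       2.124     0.02791
  Change      -0.1049      0.1049
  Equil         2.019      0.1328
  solve Keq expr → x = 0.05247; check Q = 0.004329
Then change container volume by factor 2 (V_new/V_old).
Step 2:
                    J           M
  Initial        1.01     0.06642
  Change            0           0
  Equil          1.01     0.06642
  solve Keq expr → x = 0; check Q = 0.004329

Direction: no net shift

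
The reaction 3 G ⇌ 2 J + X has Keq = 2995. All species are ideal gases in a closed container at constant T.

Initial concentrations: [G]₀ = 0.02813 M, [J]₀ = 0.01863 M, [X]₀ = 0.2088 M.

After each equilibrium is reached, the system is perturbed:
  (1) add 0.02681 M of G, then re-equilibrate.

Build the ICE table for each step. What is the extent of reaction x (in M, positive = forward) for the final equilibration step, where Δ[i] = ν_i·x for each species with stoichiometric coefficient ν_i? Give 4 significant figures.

Q₀ = 3.256 vs Keq = 2995 ⇒ Q<K, forward
Step 1:
                   G          J          X
  Initial    0.02813    0.01863     0.2088
  Change    -0.02372    0.01581   0.007906
  Equil     0.004411    0.03444     0.2167
  solve Keq expr → x = 0.007906; check Q = 2995
Then add 0.02681 M of G.
Step 2:
                   G          J          X
  Initial    0.03122    0.03444     0.2167
  Change    -0.02539    0.01693   0.008463
  Equil     0.005832    0.05137     0.2252
  solve Keq expr → x = 0.008463; check Q = 2995

x = 0.008463 M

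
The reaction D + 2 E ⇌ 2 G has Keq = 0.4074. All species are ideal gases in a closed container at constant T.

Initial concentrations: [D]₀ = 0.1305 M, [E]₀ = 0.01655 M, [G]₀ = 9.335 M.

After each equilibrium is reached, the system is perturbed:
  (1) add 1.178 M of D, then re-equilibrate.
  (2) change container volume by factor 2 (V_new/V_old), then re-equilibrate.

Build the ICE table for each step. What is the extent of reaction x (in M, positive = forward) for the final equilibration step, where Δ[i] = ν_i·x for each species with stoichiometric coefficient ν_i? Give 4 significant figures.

x = -0.1741 M

Q₀ = 2.4379e+06 vs Keq = 0.4074 ⇒ Q>K, reverse
Step 1:
                  D         E         G
  I          0.1305   0.01655     9.335
  C           2.329     4.657    -4.657
  E           2.459     4.674     4.678
  solve Keq expr → x = -2.329; check Q = 0.4074
Then add 1.178 M of D.
Step 2:
                  D         E         G
  I           3.637     4.674     4.678
  C         -0.1959   -0.3919    0.3919
  E           3.441     4.282      5.07
  solve Keq expr → x = 0.1959; check Q = 0.4074
Then change container volume by factor 2 (V_new/V_old).
Step 3:
                  D         E         G
  I           1.721     2.141     2.535
  C          0.1741    0.3481   -0.3481
  E           1.895     2.489     2.187
  solve Keq expr → x = -0.1741; check Q = 0.4074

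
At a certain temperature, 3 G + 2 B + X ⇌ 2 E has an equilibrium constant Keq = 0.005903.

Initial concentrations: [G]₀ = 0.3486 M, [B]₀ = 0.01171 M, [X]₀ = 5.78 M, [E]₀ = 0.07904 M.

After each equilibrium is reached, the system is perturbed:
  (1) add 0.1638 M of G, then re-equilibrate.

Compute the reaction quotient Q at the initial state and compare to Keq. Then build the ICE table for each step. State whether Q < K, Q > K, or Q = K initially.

Q₀ = 186.1; Q > K (proceeds reverse)

Q₀ = 186.1 vs Keq = 0.005903 ⇒ Q>K, reverse
Step 1:
                    G           B           X           E
  I            0.3486     0.01171        5.78     0.07904
  C            0.1111     0.07408     0.03704    -0.07408
  E            0.4597     0.08579       5.817    0.004956
  solve Keq expr → x = -0.03704; check Q = 0.005903
Then add 0.1638 M of G.
Step 2:
                    G           B           X           E
  I            0.6235     0.08579       5.817    0.004956
  C          -0.00385   -0.002567   -0.001283    0.002567
  E            0.6197     0.08323       5.816    0.007522
  solve Keq expr → x = 0.001283; check Q = 0.005903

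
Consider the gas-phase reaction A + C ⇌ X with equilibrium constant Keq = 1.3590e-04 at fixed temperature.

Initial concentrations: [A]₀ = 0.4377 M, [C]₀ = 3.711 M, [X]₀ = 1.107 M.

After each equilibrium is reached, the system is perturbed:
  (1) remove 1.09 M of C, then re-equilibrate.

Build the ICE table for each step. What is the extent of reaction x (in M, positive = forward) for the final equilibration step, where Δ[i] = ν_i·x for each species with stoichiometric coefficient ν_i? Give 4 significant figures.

Q₀ = 0.6815 vs Keq = 1.3590e-04 ⇒ Q>K, reverse
Step 1:
                   A          C          X
  I           0.4377      3.711      1.107
  C            1.106      1.106     -1.106
  E            1.544      4.817   0.001011
  solve Keq expr → x = -1.106; check Q = 1.3590e-04
Then remove 1.09 M of C.
Step 2:
                   A          C          X
  I            1.544      3.727   0.001011
  C       2.2850e-04 2.2850e-04 -2.2850e-04
  E            1.544      3.727 7.8204e-04
  solve Keq expr → x = -2.2850e-04; check Q = 1.3590e-04

x = -2.2850e-04 M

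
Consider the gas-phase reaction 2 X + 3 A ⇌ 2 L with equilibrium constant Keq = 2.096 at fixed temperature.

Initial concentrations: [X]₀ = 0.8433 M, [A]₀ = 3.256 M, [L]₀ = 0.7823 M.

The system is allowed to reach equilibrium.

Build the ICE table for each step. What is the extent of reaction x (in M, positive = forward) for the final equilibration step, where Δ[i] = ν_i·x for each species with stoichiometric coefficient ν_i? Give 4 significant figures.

x = 0.2928 M

Q₀ = 0.02493 vs Keq = 2.096 ⇒ Q<K, forward
Step 1:
                  X         A         L
  init       0.8433     3.256    0.7823
  Δ         -0.5856   -0.8784    0.5856
  eq         0.2577     2.378     1.368
  solve Keq expr → x = 0.2928; check Q = 2.096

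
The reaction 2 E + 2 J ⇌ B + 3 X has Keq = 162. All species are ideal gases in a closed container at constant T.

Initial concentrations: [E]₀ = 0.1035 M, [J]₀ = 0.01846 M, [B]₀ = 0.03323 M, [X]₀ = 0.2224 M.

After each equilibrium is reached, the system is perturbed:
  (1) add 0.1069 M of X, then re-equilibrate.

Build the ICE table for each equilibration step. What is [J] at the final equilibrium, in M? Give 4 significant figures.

[J]_eq = 0.02328 M

Q₀ = 100.1 vs Keq = 162 ⇒ Q<K, forward
Step 1:
                  E         J         B         X
  Initial    0.1035   0.01846   0.03323    0.2224
  Change  -0.002799 -0.002799    0.0014  0.004199
  Equil      0.1007   0.01566   0.03463    0.2266
  solve Keq expr → x = 0.0014; check Q = 162
Then add 0.1069 M of X.
Step 2:
                  E         J         B         X
  Initial    0.1007   0.01566   0.03463    0.3335
  Change   0.007615  0.007615 -0.003808  -0.01142
  Equil      0.1083   0.02328   0.03082    0.3221
  solve Keq expr → x = -0.003808; check Q = 162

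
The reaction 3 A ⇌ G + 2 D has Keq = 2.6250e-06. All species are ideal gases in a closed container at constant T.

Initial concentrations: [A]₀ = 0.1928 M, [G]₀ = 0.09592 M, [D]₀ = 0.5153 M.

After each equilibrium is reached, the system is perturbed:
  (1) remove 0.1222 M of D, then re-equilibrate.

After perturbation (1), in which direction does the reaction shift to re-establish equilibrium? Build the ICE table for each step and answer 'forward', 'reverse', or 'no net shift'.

Direction: forward

Q₀ = 3.554 vs Keq = 2.6250e-06 ⇒ Q>K, reverse
Step 1:
                    A           G           D
  init         0.1928     0.09592      0.5153
  Δ            0.2878    -0.09592     -0.1918
  eq           0.4806  2.7842e-06      0.3235
  solve Keq expr → x = -0.09592; check Q = 2.6250e-06
Then remove 0.1222 M of D.
Step 2:
                    A           G           D
  init         0.4806  2.7842e-06      0.2013
  Δ       -1.3218e-05  4.4060e-06  8.8119e-06
  eq           0.4805  7.1901e-06      0.2013
  solve Keq expr → x = 4.4060e-06; check Q = 2.6250e-06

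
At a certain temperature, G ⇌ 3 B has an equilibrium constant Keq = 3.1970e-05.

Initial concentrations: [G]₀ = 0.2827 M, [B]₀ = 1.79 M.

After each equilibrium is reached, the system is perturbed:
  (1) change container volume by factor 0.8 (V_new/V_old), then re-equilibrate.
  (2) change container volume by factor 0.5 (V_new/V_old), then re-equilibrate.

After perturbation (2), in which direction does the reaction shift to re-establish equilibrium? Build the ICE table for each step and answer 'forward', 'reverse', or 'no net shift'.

Q₀ = 20.29 vs Keq = 3.1970e-05 ⇒ Q>K, reverse
Step 1:
                   G          B
  init        0.2827       1.79
  Δ           0.5866      -1.76
  eq          0.8693    0.03029
  solve Keq expr → x = -0.5866; check Q = 3.1970e-05
Then change container volume by factor 0.8 (V_new/V_old).
Step 2:
                   G          B
  init         1.087    0.03786
  Δ         0.001739  -0.005216
  eq           1.088    0.03265
  solve Keq expr → x = -0.001739; check Q = 3.1970e-05
Then change container volume by factor 0.5 (V_new/V_old).
Step 3:
                   G          B
  init         2.177    0.06529
  Δ         0.008037   -0.02411
  eq           2.185    0.04118
  solve Keq expr → x = -0.008037; check Q = 3.1970e-05

Direction: reverse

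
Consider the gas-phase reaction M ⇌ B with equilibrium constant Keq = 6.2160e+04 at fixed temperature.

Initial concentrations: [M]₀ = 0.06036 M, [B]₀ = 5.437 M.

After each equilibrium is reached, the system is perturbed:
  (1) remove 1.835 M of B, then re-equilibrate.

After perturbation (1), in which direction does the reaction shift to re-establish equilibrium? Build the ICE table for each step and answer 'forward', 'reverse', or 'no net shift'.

Direction: forward

Q₀ = 90.08 vs Keq = 6.2160e+04 ⇒ Q<K, forward
Step 1:
                    M           B
  Initial     0.06036       5.437
  Change     -0.06027     0.06027
  Equil    8.8437e-05       5.497
  solve Keq expr → x = 0.06027; check Q = 6.2160e+04
Then remove 1.835 M of B.
Step 2:
                    M           B
  Initial  8.8437e-05       3.662
  Change  -2.9520e-05  2.9520e-05
  Equil    5.8917e-05       3.662
  solve Keq expr → x = 2.9520e-05; check Q = 6.2160e+04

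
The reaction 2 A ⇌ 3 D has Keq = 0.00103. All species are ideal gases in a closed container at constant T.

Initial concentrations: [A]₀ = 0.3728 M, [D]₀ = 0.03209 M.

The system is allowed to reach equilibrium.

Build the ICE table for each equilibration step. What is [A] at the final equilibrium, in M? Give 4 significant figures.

[A]_eq = 0.3601 M

Q₀ = 2.3777e-04 vs Keq = 0.00103 ⇒ Q<K, forward
Step 1:
                  A         D
  init       0.3728   0.03209
  Δ        -0.01269   0.01903
  eq         0.3601   0.05112
  solve Keq expr → x = 0.006343; check Q = 0.00103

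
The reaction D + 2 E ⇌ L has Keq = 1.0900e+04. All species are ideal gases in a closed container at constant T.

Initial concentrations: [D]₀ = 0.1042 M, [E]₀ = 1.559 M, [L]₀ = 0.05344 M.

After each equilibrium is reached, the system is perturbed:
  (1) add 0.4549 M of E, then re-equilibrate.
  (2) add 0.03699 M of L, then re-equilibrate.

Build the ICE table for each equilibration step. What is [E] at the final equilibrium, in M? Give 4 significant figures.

Q₀ = 0.211 vs Keq = 1.0900e+04 ⇒ Q<K, forward
Step 1:
                    D           E           L
  I            0.1042       1.559     0.05344
  C           -0.1042     -0.2084      0.1042
  E        7.9278e-06       1.351      0.1576
  solve Keq expr → x = 0.1042; check Q = 1.0900e+04
Then add 0.4549 M of E.
Step 2:
                    D           E           L
  I        7.9278e-06       1.806      0.1576
  C       -3.4915e-06 -6.9829e-06  3.4915e-06
  E        4.4364e-06       1.806      0.1576
  solve Keq expr → x = 3.4915e-06; check Q = 1.0900e+04
Then add 0.03699 M of L.
Step 3:
                    D           E           L
  I        4.4364e-06       1.806      0.1946
  C        1.0410e-06  2.0820e-06 -1.0410e-06
  E        5.4774e-06       1.806      0.1946
  solve Keq expr → x = -1.0410e-06; check Q = 1.0900e+04

[E]_eq = 1.806 M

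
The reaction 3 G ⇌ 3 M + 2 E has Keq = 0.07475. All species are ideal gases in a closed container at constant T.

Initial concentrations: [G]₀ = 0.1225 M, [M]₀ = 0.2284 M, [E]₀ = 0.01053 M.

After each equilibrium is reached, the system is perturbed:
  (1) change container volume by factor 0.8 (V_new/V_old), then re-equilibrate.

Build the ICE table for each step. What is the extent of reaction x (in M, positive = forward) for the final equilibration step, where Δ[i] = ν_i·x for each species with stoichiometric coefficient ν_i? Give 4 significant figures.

x = -0.002244 M

Q₀ = 7.1868e-04 vs Keq = 0.07475 ⇒ Q<K, forward
Step 1:
                    G           M           E
  init         0.1225      0.2284     0.01053
  Δ          -0.04543     0.04543     0.03029
  eq          0.07707      0.2738     0.04082
  solve Keq expr → x = 0.01514; check Q = 0.07475
Then change container volume by factor 0.8 (V_new/V_old).
Step 2:
                    G           M           E
  init        0.09633      0.3423     0.05102
  Δ          0.006731   -0.006731   -0.004487
  eq           0.1031      0.3356     0.04654
  solve Keq expr → x = -0.002244; check Q = 0.07475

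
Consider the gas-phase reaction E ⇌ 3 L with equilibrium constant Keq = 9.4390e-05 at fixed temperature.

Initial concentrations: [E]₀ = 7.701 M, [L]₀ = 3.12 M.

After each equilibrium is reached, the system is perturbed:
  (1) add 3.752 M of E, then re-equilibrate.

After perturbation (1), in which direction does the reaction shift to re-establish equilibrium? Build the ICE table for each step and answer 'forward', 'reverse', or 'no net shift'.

Direction: forward

Q₀ = 3.944 vs Keq = 9.4390e-05 ⇒ Q>K, reverse
Step 1:
                    E           L
  Initial       7.701        3.12
  Change        1.009      -3.026
  Equil          8.71     0.09368
  solve Keq expr → x = -1.009; check Q = 9.4390e-05
Then add 3.752 M of E.
Step 2:
                    E           L
  Initial       12.46     0.09368
  Change    -0.003957     0.01187
  Equil         12.46      0.1055
  solve Keq expr → x = 0.003957; check Q = 9.4390e-05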